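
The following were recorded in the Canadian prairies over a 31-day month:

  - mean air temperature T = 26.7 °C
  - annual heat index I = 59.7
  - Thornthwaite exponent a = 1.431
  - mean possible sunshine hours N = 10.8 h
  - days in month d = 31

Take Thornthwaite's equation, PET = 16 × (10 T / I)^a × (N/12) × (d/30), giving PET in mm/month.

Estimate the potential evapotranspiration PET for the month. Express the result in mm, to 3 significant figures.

127 mm

10T/I = 10 × 26.7 / 59.7 = 4.4724
(10T/I)^a = 4.4724^1.431 = 8.5295
Uncorrected PET = 16 × 8.5295 = 136.472 mm
Correction = (N/12)(d/30) = (10.8/12)(31/30) = 0.9300
PET = 136.472 × 0.9300 = 126.919 mm/month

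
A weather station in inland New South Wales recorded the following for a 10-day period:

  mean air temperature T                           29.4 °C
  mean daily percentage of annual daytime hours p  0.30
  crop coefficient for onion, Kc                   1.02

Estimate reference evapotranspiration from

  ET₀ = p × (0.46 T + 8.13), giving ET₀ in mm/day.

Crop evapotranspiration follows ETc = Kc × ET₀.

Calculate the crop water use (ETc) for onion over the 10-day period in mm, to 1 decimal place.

66.3 mm

ET₀ = 0.30 × (0.46 × 29.4 + 8.13) = 0.30 × 21.654 = 6.4962 mm/d
ETc = Kc × ET₀ = 1.02 × 6.4962 = 6.6261 mm/d
Over 10 days: 6.6261 × 10 = 66.261 mm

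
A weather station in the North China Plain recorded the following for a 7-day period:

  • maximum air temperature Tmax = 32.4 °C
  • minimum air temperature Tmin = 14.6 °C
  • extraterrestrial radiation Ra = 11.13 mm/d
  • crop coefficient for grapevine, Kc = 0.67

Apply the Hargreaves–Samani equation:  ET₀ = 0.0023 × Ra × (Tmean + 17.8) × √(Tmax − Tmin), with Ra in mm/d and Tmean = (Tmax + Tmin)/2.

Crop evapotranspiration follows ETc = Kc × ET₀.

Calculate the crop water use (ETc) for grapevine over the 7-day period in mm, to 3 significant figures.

20.9 mm

Tmean = (32.4 + 14.6)/2 = 23.50 °C
ET₀ = 0.0023 × 11.13 × (23.50 + 17.8) × √17.8 = 0.0023 × 11.13 × 41.30 × 4.2190 = 4.4605 mm/d
ETc = Kc × ET₀ = 0.67 × 4.4605 = 2.9885 mm/d
Over 7 days: 2.9885 × 7 = 20.920 mm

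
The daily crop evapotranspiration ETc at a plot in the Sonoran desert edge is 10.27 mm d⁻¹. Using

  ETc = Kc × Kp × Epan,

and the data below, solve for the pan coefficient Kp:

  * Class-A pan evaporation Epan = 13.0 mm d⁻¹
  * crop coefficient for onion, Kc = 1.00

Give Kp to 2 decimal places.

0.79

ETc = Kc × Kp × Epan  ⇒  Kp = ETc / (Kc × Epan)
Kp = 10.27 / (1.00 × 13.0) = 10.27 / 13.000 = 0.7900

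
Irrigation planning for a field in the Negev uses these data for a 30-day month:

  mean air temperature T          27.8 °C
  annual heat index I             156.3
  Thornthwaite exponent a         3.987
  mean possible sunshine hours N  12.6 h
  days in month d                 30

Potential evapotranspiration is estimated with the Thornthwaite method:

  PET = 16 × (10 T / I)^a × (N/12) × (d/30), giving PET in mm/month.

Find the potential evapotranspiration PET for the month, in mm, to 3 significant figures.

10T/I = 10 × 27.8 / 156.3 = 1.7786
(10T/I)^a = 1.7786^3.987 = 9.9326
Uncorrected PET = 16 × 9.9326 = 158.922 mm
Correction = (N/12)(d/30) = (12.6/12)(30/30) = 1.0500
PET = 158.922 × 1.0500 = 166.868 mm/month

167 mm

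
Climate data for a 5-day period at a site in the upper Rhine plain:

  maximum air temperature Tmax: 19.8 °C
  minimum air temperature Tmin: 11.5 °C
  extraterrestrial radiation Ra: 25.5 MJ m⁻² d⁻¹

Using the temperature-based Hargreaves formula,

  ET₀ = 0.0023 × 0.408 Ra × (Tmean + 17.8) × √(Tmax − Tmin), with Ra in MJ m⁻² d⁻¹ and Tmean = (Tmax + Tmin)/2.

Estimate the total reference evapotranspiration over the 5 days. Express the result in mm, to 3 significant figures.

Tmean = (19.8 + 11.5)/2 = 15.65 °C
0.408 Ra = 0.408 × 25.5 = 10.4040 mm/d equivalent
ET₀ = 0.0023 × 10.4040 × (15.65 + 17.8) × √8.3 = 0.0023 × 10.4040 × 33.45 × 2.8810 = 2.3060 mm/d
Over 5 days: 2.3060 × 5 = 11.530 mm

11.5 mm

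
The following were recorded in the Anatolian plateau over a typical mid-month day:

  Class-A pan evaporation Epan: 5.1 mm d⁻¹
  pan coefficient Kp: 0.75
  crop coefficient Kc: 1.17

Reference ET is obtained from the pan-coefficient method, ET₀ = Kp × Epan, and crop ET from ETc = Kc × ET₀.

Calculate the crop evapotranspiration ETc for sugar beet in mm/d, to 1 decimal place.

4.5 mm/d

ET₀ = 0.75 × 5.1 = 3.8250 mm/d
ETc = Kc × ET₀ = 1.17 × 3.8250 = 4.4753 mm/d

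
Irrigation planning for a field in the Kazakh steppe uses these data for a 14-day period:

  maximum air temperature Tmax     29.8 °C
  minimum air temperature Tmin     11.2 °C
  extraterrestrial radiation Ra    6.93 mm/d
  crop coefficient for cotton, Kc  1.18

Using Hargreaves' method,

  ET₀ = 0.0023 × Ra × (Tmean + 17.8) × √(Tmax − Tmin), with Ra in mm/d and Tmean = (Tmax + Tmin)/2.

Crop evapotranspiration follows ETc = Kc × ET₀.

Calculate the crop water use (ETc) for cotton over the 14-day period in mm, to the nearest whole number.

Tmean = (29.8 + 11.2)/2 = 20.50 °C
ET₀ = 0.0023 × 6.93 × (20.50 + 17.8) × √18.6 = 0.0023 × 6.93 × 38.30 × 4.3128 = 2.6328 mm/d
ETc = Kc × ET₀ = 1.18 × 2.6328 = 3.1067 mm/d
Over 14 days: 3.1067 × 14 = 43.494 mm

43 mm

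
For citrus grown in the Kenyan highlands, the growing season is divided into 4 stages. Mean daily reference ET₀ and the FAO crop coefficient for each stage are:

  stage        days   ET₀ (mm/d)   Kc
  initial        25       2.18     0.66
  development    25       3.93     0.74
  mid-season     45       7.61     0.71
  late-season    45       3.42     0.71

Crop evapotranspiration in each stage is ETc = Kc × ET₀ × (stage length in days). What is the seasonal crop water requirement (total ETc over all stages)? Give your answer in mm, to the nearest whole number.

initial: 0.66 × 2.18 × 25 = 35.97 mm
development: 0.74 × 3.93 × 25 = 72.71 mm
mid-season: 0.71 × 7.61 × 45 = 243.14 mm
late-season: 0.71 × 3.42 × 45 = 109.27 mm
Seasonal total = 461.09 mm

461 mm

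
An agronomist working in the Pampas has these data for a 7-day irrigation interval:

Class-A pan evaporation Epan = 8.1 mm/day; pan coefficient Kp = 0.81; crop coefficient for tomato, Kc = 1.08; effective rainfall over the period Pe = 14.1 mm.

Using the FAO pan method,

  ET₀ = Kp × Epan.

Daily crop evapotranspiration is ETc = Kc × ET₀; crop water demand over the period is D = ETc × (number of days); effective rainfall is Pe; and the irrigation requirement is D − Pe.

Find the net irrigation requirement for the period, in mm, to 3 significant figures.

ET₀ = 0.81 × 8.1 = 6.5610 mm/d
ETc = Kc × ET₀ = 1.08 × 6.5610 = 7.0859 mm/d
Crop demand D = ETc × 7 d = 7.0859 × 7 = 49.601 mm
D − Pe = 49.601 − 14.1 = 35.501 mm

35.5 mm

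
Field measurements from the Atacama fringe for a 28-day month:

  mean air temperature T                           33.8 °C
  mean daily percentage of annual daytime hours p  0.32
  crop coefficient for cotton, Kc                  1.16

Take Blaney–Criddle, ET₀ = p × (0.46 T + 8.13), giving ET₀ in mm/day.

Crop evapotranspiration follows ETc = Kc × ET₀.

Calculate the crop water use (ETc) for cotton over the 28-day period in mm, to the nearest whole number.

246 mm

ET₀ = 0.32 × (0.46 × 33.8 + 8.13) = 0.32 × 23.678 = 7.5770 mm/d
ETc = Kc × ET₀ = 1.16 × 7.5770 = 8.7893 mm/d
Over 28 days: 8.7893 × 28 = 246.100 mm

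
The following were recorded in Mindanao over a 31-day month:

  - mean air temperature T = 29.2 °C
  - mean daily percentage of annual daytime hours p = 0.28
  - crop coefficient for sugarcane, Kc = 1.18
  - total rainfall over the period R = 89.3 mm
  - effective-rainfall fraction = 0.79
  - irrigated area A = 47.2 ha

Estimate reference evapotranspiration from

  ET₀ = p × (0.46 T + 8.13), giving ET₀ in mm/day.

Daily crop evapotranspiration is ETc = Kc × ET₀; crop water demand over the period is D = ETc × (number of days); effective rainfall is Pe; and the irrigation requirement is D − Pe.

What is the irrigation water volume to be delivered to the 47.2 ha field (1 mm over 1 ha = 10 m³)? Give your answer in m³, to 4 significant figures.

ET₀ = 0.28 × (0.46 × 29.2 + 8.13) = 0.28 × 21.562 = 6.0374 mm/d
ETc = Kc × ET₀ = 1.18 × 6.0374 = 7.1241 mm/d
Crop demand D = ETc × 31 d = 7.1241 × 31 = 220.847 mm
Pe = 0.79 × 89.3 = 70.547 mm
D − Pe = 220.847 − 70.547 = 150.300 mm
Volume = 150.300 mm × 47.2 ha × 10 = 70941.6 m³

70940 m³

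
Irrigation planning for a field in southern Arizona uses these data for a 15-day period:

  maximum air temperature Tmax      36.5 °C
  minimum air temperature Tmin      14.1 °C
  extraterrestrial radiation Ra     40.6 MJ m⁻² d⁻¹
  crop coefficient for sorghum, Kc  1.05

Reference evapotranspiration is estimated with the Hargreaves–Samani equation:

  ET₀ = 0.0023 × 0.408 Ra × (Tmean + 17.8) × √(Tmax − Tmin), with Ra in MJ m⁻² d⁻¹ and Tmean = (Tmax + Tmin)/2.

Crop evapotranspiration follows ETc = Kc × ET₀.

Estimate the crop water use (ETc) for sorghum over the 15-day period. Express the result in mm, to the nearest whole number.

122 mm

Tmean = (36.5 + 14.1)/2 = 25.30 °C
0.408 Ra = 0.408 × 40.6 = 16.5648 mm/d equivalent
ET₀ = 0.0023 × 16.5648 × (25.30 + 17.8) × √22.4 = 0.0023 × 16.5648 × 43.10 × 4.7329 = 7.7717 mm/d
ETc = Kc × ET₀ = 1.05 × 7.7717 = 8.1603 mm/d
Over 15 days: 8.1603 × 15 = 122.405 mm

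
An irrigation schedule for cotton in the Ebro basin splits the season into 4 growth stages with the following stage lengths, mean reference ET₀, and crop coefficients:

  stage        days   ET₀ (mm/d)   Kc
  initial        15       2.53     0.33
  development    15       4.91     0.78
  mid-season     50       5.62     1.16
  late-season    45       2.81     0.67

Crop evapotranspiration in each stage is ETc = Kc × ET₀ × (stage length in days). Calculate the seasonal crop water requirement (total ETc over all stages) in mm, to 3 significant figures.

initial: 0.33 × 2.53 × 15 = 12.52 mm
development: 0.78 × 4.91 × 15 = 57.45 mm
mid-season: 1.16 × 5.62 × 50 = 325.96 mm
late-season: 0.67 × 2.81 × 45 = 84.72 mm
Seasonal total = 480.65 mm

481 mm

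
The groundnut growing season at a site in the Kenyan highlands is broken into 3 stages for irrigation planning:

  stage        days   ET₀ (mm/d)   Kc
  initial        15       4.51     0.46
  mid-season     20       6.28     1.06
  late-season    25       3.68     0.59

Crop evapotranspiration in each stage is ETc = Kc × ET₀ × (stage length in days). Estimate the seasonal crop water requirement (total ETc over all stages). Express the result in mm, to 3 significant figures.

219 mm

initial: 0.46 × 4.51 × 15 = 31.12 mm
mid-season: 1.06 × 6.28 × 20 = 133.14 mm
late-season: 0.59 × 3.68 × 25 = 54.28 mm
Seasonal total = 218.54 mm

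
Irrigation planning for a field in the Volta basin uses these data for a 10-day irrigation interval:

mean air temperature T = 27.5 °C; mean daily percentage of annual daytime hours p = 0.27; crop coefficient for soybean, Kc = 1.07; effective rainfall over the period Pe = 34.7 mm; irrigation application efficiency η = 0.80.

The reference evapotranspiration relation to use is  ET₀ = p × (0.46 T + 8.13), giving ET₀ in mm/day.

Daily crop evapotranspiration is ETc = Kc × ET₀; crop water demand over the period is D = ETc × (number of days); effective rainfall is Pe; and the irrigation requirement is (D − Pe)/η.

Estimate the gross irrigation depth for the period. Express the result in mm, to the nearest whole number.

32 mm

ET₀ = 0.27 × (0.46 × 27.5 + 8.13) = 0.27 × 20.780 = 5.6106 mm/d
ETc = Kc × ET₀ = 1.07 × 5.6106 = 6.0033 mm/d
Crop demand D = ETc × 10 d = 6.0033 × 10 = 60.033 mm
D − Pe = 60.033 − 34.7 = 25.333 mm
Gross irrigation = 25.333 / 0.80 = 31.666 mm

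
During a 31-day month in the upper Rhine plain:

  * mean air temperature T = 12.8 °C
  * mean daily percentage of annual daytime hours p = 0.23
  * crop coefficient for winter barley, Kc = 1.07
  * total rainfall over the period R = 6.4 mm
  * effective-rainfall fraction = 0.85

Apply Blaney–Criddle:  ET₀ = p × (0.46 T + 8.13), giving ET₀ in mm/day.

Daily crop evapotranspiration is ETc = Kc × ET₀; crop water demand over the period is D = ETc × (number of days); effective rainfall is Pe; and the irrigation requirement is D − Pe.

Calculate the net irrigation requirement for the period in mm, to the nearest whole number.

102 mm

ET₀ = 0.23 × (0.46 × 12.8 + 8.13) = 0.23 × 14.018 = 3.2241 mm/d
ETc = Kc × ET₀ = 1.07 × 3.2241 = 3.4498 mm/d
Crop demand D = ETc × 31 d = 3.4498 × 31 = 106.944 mm
Pe = 0.85 × 6.4 = 5.440 mm
D − Pe = 106.944 − 5.440 = 101.504 mm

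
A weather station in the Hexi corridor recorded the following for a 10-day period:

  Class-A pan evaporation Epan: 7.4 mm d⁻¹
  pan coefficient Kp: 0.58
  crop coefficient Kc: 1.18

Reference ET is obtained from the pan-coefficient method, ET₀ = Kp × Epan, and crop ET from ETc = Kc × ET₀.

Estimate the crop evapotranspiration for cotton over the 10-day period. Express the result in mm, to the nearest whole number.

51 mm

ET₀ = 0.58 × 7.4 = 4.2920 mm/d
ETc = Kc × ET₀ = 1.18 × 4.2920 = 5.0646 mm/d
Over 10 days: 5.0646 × 10 = 50.646 mm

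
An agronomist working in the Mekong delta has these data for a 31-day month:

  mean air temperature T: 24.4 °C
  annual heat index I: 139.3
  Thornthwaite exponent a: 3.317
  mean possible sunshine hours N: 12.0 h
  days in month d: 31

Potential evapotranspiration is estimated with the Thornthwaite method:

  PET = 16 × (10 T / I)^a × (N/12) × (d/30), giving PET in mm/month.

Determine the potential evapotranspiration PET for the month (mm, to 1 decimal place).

106.1 mm

10T/I = 10 × 24.4 / 139.3 = 1.7516
(10T/I)^a = 1.7516^3.317 = 6.4191
Uncorrected PET = 16 × 6.4191 = 102.706 mm
Correction = (N/12)(d/30) = (12.0/12)(31/30) = 1.0333
PET = 102.706 × 1.0333 = 106.126 mm/month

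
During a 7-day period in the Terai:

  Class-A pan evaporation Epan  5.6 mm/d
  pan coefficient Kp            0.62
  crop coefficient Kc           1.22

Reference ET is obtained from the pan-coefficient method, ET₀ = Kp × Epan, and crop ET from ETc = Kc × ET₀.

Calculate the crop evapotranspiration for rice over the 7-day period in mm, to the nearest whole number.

30 mm

ET₀ = 0.62 × 5.6 = 3.4720 mm/d
ETc = Kc × ET₀ = 1.22 × 3.4720 = 4.2358 mm/d
Over 7 days: 4.2358 × 7 = 29.651 mm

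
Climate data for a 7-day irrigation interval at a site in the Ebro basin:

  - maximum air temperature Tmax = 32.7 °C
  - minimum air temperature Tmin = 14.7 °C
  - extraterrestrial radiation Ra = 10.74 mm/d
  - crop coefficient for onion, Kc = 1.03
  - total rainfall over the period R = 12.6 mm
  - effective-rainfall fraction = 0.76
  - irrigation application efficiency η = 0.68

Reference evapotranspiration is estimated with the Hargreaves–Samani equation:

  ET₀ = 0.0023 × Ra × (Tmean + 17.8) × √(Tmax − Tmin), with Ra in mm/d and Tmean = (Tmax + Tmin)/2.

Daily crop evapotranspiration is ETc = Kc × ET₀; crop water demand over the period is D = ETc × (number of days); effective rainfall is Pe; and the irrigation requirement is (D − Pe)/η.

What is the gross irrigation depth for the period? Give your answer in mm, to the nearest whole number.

32 mm

Tmean = (32.7 + 14.7)/2 = 23.70 °C
ET₀ = 0.0023 × 10.74 × (23.70 + 17.8) × √18.0 = 0.0023 × 10.74 × 41.50 × 4.2426 = 4.3492 mm/d
ETc = Kc × ET₀ = 1.03 × 4.3492 = 4.4797 mm/d
Crop demand D = ETc × 7 d = 4.4797 × 7 = 31.358 mm
Pe = 0.76 × 12.6 = 9.576 mm
D − Pe = 31.358 − 9.576 = 21.782 mm
Gross irrigation = 21.782 / 0.68 = 32.032 mm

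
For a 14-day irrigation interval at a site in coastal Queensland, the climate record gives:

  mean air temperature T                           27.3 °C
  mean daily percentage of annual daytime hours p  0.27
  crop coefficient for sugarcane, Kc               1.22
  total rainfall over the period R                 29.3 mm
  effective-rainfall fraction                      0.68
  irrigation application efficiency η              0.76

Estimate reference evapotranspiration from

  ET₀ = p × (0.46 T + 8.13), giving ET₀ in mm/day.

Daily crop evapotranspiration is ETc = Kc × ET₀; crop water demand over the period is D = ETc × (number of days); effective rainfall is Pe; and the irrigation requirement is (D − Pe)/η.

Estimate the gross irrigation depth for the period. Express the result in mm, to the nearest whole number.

99 mm

ET₀ = 0.27 × (0.46 × 27.3 + 8.13) = 0.27 × 20.688 = 5.5858 mm/d
ETc = Kc × ET₀ = 1.22 × 5.5858 = 6.8147 mm/d
Crop demand D = ETc × 14 d = 6.8147 × 14 = 95.406 mm
Pe = 0.68 × 29.3 = 19.924 mm
D − Pe = 95.406 − 19.924 = 75.482 mm
Gross irrigation = 75.482 / 0.76 = 99.318 mm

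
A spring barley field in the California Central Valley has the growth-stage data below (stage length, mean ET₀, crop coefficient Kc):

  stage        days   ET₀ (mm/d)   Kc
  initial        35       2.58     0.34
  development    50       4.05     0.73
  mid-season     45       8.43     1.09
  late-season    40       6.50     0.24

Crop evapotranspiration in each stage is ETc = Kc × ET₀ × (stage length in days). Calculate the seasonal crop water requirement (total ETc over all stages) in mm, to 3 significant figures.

654 mm

initial: 0.34 × 2.58 × 35 = 30.70 mm
development: 0.73 × 4.05 × 50 = 147.83 mm
mid-season: 1.09 × 8.43 × 45 = 413.49 mm
late-season: 0.24 × 6.50 × 40 = 62.40 mm
Seasonal total = 654.42 mm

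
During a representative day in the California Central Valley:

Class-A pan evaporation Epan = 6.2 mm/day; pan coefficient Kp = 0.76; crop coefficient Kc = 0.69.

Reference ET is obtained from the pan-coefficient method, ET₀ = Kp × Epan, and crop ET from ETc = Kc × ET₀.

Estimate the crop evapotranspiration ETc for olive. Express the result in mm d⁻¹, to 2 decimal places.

ET₀ = 0.76 × 6.2 = 4.7120 mm/d
ETc = Kc × ET₀ = 0.69 × 4.7120 = 3.2513 mm/d

3.25 mm d⁻¹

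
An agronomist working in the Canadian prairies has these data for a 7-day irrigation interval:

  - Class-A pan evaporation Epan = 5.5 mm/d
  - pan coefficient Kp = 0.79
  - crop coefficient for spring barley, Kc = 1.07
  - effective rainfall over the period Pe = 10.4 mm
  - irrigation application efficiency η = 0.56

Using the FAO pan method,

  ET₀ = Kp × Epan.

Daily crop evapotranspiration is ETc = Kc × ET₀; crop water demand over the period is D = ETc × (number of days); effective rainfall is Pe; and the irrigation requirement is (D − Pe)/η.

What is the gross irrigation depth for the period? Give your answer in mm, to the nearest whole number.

ET₀ = 0.79 × 5.5 = 4.3450 mm/d
ETc = Kc × ET₀ = 1.07 × 4.3450 = 4.6492 mm/d
Crop demand D = ETc × 7 d = 4.6492 × 7 = 32.544 mm
D − Pe = 32.544 − 10.4 = 22.144 mm
Gross irrigation = 22.144 / 0.56 = 39.543 mm

40 mm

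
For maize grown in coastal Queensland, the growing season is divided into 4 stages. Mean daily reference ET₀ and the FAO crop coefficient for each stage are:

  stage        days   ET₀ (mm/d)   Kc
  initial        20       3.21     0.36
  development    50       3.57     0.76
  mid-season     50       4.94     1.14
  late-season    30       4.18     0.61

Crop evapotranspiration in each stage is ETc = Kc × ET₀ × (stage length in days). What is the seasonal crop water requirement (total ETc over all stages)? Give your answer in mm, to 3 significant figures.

517 mm

initial: 0.36 × 3.21 × 20 = 23.11 mm
development: 0.76 × 3.57 × 50 = 135.66 mm
mid-season: 1.14 × 4.94 × 50 = 281.58 mm
late-season: 0.61 × 4.18 × 30 = 76.49 mm
Seasonal total = 516.84 mm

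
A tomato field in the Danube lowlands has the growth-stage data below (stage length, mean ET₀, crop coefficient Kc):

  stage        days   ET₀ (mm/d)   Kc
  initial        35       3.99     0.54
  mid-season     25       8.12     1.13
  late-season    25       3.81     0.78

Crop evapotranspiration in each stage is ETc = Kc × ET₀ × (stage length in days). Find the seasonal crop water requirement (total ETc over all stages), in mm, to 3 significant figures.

initial: 0.54 × 3.99 × 35 = 75.41 mm
mid-season: 1.13 × 8.12 × 25 = 229.39 mm
late-season: 0.78 × 3.81 × 25 = 74.30 mm
Seasonal total = 379.10 mm

379 mm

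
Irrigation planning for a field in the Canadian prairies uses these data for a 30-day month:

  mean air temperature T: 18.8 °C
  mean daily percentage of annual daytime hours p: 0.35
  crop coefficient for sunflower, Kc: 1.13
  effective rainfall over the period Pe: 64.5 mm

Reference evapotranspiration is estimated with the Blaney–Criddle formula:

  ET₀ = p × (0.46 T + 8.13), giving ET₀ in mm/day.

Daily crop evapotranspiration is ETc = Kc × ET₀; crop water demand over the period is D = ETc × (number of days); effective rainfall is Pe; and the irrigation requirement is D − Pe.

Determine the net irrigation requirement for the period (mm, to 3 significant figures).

135 mm

ET₀ = 0.35 × (0.46 × 18.8 + 8.13) = 0.35 × 16.778 = 5.8723 mm/d
ETc = Kc × ET₀ = 1.13 × 5.8723 = 6.6357 mm/d
Crop demand D = ETc × 30 d = 6.6357 × 30 = 199.071 mm
D − Pe = 199.071 − 64.5 = 134.571 mm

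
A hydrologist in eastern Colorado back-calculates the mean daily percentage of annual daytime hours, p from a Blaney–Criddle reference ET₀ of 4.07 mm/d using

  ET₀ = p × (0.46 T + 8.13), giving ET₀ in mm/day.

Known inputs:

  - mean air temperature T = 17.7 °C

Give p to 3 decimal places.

p = ET₀ / (0.46 T + 8.13) = 4.07 / (0.46 × 17.7 + 8.13) = 4.07 / 16.272 = 0.2501

0.250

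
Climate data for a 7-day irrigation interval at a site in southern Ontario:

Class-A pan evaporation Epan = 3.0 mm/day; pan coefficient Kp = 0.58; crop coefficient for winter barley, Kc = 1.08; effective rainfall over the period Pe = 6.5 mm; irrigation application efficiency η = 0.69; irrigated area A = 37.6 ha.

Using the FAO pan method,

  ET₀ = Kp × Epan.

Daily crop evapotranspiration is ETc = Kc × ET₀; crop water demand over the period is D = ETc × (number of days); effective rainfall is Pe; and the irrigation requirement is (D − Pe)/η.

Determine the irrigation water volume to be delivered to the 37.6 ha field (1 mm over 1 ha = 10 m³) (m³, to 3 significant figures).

ET₀ = 0.58 × 3.0 = 1.7400 mm/d
ETc = Kc × ET₀ = 1.08 × 1.7400 = 1.8792 mm/d
Crop demand D = ETc × 7 d = 1.8792 × 7 = 13.154 mm
D − Pe = 13.154 − 6.5 = 6.654 mm
Gross irrigation = 6.654 / 0.69 = 9.643 mm
Volume = 9.643 mm × 37.6 ha × 10 = 3625.8 m³

3630 m³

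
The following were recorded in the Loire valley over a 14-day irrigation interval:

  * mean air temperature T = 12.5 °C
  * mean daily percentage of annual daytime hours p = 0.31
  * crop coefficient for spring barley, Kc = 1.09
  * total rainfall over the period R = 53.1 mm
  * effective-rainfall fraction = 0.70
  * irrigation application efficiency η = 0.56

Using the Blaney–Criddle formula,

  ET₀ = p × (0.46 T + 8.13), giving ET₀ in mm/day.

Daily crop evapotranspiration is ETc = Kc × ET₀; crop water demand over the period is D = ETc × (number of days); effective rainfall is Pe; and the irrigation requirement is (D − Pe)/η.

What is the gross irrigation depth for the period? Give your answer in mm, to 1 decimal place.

50.9 mm

ET₀ = 0.31 × (0.46 × 12.5 + 8.13) = 0.31 × 13.880 = 4.3028 mm/d
ETc = Kc × ET₀ = 1.09 × 4.3028 = 4.6901 mm/d
Crop demand D = ETc × 14 d = 4.6901 × 14 = 65.661 mm
Pe = 0.70 × 53.1 = 37.170 mm
D − Pe = 65.661 − 37.170 = 28.491 mm
Gross irrigation = 28.491 / 0.56 = 50.877 mm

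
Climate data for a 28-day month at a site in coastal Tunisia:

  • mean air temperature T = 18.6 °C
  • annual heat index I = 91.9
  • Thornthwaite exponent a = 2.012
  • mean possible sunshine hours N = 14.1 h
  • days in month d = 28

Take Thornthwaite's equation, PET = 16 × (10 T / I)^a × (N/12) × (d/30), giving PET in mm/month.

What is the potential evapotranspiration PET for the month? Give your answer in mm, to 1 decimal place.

10T/I = 10 × 18.6 / 91.9 = 2.0239
(10T/I)^a = 2.0239^2.012 = 4.1310
Uncorrected PET = 16 × 4.1310 = 66.096 mm
Correction = (N/12)(d/30) = (14.1/12)(28/30) = 1.0967
PET = 66.096 × 1.0967 = 72.487 mm/month

72.5 mm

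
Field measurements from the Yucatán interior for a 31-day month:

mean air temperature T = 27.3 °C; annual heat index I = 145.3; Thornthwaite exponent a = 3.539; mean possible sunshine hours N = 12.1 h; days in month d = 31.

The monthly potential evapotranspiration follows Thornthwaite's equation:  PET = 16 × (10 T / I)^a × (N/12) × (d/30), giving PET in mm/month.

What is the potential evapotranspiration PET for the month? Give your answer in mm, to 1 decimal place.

155.3 mm

10T/I = 10 × 27.3 / 145.3 = 1.8789
(10T/I)^a = 1.8789^3.539 = 9.3185
Uncorrected PET = 16 × 9.3185 = 149.096 mm
Correction = (N/12)(d/30) = (12.1/12)(31/30) = 1.0419
PET = 149.096 × 1.0419 = 155.343 mm/month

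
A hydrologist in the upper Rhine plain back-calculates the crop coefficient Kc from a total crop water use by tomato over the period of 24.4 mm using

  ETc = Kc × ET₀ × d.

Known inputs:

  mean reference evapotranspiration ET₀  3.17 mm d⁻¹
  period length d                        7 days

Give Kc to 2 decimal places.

ETc = Kc × ET₀ × d  ⇒  Kc = ETc / (ET₀ × d)
Kc = 24.4 / (3.17 × 7) = 24.4 / 22.19 = 1.0996

1.10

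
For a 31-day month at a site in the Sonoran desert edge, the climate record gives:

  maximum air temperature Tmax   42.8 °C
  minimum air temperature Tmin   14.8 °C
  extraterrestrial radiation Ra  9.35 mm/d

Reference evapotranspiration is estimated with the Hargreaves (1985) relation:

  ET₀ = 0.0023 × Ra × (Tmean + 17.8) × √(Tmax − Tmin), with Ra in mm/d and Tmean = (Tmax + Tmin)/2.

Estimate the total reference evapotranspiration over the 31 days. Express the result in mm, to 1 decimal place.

Tmean = (42.8 + 14.8)/2 = 28.80 °C
ET₀ = 0.0023 × 9.35 × (28.80 + 17.8) × √28.0 = 0.0023 × 9.35 × 46.60 × 5.2915 = 5.3028 mm/d
Over 31 days: 5.3028 × 31 = 164.387 mm

164.4 mm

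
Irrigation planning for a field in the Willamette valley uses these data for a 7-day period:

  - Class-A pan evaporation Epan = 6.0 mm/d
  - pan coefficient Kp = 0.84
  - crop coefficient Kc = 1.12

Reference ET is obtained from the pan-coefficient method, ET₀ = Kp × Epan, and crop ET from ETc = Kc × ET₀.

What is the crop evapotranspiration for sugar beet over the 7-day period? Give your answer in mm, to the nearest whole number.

40 mm

ET₀ = 0.84 × 6.0 = 5.0400 mm/d
ETc = Kc × ET₀ = 1.12 × 5.0400 = 5.6448 mm/d
Over 7 days: 5.6448 × 7 = 39.514 mm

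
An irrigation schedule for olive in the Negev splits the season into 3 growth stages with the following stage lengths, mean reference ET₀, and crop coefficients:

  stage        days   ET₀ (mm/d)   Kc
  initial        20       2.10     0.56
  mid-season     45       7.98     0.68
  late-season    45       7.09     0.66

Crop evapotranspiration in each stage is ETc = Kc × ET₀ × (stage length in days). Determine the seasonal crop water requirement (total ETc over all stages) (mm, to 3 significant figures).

initial: 0.56 × 2.10 × 20 = 23.52 mm
mid-season: 0.68 × 7.98 × 45 = 244.19 mm
late-season: 0.66 × 7.09 × 45 = 210.57 mm
Seasonal total = 478.28 mm

478 mm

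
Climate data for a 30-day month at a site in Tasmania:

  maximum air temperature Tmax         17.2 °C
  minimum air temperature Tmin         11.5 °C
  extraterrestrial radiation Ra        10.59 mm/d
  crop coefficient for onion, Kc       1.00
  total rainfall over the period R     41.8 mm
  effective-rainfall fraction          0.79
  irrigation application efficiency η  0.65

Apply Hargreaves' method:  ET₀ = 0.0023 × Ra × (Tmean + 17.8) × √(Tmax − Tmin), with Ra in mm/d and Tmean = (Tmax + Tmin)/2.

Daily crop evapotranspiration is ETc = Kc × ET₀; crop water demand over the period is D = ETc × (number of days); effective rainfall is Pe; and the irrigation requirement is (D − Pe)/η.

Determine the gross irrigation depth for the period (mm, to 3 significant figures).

Tmean = (17.2 + 11.5)/2 = 14.35 °C
ET₀ = 0.0023 × 10.59 × (14.35 + 17.8) × √5.7 = 0.0023 × 10.59 × 32.15 × 2.3875 = 1.8696 mm/d
ETc = Kc × ET₀ = 1.00 × 1.8696 = 1.8696 mm/d
Crop demand D = ETc × 30 d = 1.8696 × 30 = 56.088 mm
Pe = 0.79 × 41.8 = 33.022 mm
D − Pe = 56.088 − 33.022 = 23.066 mm
Gross irrigation = 23.066 / 0.65 = 35.486 mm

35.5 mm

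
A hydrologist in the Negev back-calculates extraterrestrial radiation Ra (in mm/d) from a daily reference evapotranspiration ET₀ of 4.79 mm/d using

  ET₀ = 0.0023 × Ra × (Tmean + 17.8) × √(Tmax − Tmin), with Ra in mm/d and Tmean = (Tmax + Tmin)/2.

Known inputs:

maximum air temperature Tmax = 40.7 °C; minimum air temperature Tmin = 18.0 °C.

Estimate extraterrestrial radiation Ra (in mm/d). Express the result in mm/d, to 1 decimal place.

9.3 mm/d

Tmean = 29.35 °C; √ΔT = 4.7645
Ra = ET₀ / [0.0023 × (Tmean+17.8) × √ΔT] = 4.79 / (0.0023 × 47.15 × 4.7645) = 9.271 mm/d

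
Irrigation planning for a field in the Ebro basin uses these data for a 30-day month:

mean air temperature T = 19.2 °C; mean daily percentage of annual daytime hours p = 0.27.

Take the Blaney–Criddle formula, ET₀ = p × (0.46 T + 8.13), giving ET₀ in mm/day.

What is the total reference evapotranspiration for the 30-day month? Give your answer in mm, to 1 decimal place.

ET₀ = 0.27 × (0.46 × 19.2 + 8.13) = 0.27 × 16.962 = 4.5797 mm/d
Monthly total = 4.5797 × 30 = 137.391 mm

137.4 mm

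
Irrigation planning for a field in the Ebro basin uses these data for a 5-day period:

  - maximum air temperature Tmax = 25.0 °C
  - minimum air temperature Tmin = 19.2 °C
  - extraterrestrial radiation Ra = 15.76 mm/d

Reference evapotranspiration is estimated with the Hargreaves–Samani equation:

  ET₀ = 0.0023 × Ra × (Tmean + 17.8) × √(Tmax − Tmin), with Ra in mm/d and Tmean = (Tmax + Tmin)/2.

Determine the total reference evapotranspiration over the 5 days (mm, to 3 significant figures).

Tmean = (25.0 + 19.2)/2 = 22.10 °C
ET₀ = 0.0023 × 15.76 × (22.10 + 17.8) × √5.8 = 0.0023 × 15.76 × 39.90 × 2.4083 = 3.4831 mm/d
Over 5 days: 3.4831 × 5 = 17.416 mm

17.4 mm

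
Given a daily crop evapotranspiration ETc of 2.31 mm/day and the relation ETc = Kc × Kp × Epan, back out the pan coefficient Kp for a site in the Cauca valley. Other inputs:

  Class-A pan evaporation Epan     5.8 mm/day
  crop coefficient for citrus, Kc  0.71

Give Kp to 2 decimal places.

ETc = Kc × Kp × Epan  ⇒  Kp = ETc / (Kc × Epan)
Kp = 2.31 / (0.71 × 5.8) = 2.31 / 4.118 = 0.5610

0.56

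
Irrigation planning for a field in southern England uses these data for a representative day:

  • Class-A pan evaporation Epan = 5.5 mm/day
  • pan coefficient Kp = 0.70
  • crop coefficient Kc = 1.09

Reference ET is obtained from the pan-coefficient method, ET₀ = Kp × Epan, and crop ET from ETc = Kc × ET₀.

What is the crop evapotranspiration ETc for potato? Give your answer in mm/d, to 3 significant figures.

4.20 mm/d

ET₀ = 0.70 × 5.5 = 3.8500 mm/d
ETc = Kc × ET₀ = 1.09 × 3.8500 = 4.1965 mm/d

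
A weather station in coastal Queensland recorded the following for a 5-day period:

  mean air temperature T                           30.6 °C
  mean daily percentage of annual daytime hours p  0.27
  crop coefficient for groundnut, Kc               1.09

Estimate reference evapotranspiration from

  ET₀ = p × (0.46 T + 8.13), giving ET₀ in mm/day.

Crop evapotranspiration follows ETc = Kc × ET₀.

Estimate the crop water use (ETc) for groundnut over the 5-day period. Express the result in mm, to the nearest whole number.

ET₀ = 0.27 × (0.46 × 30.6 + 8.13) = 0.27 × 22.206 = 5.9956 mm/d
ETc = Kc × ET₀ = 1.09 × 5.9956 = 6.5352 mm/d
Over 5 days: 6.5352 × 5 = 32.676 mm

33 mm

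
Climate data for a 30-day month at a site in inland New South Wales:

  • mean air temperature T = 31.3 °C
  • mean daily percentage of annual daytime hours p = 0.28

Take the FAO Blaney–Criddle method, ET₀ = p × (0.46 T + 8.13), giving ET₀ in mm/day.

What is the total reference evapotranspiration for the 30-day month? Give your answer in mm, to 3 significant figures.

189 mm

ET₀ = 0.28 × (0.46 × 31.3 + 8.13) = 0.28 × 22.528 = 6.3078 mm/d
Monthly total = 6.3078 × 30 = 189.234 mm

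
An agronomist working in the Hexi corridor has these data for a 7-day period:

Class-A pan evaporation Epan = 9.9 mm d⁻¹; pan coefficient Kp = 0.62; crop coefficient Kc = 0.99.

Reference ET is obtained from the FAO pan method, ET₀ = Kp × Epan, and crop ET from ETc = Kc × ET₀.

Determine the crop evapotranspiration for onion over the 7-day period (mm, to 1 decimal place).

42.5 mm

ET₀ = 0.62 × 9.9 = 6.1380 mm/d
ETc = Kc × ET₀ = 0.99 × 6.1380 = 6.0766 mm/d
Over 7 days: 6.0766 × 7 = 42.536 mm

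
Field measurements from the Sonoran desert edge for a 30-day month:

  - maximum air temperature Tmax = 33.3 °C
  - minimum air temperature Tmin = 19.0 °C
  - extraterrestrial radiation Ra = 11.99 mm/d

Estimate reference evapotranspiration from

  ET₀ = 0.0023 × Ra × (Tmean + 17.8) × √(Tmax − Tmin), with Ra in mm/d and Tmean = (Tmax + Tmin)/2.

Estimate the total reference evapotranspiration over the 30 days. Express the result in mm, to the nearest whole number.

Tmean = (33.3 + 19.0)/2 = 26.15 °C
ET₀ = 0.0023 × 11.99 × (26.15 + 17.8) × √14.3 = 0.0023 × 11.99 × 43.95 × 3.7815 = 4.5832 mm/d
Over 30 days: 4.5832 × 30 = 137.496 mm

137 mm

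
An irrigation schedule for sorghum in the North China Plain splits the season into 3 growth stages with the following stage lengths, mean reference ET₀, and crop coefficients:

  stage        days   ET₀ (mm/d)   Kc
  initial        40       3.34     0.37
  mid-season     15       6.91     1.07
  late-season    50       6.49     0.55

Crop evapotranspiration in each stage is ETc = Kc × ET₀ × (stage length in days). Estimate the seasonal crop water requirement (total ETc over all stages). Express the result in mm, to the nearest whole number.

initial: 0.37 × 3.34 × 40 = 49.43 mm
mid-season: 1.07 × 6.91 × 15 = 110.91 mm
late-season: 0.55 × 6.49 × 50 = 178.48 mm
Seasonal total = 338.82 mm

339 mm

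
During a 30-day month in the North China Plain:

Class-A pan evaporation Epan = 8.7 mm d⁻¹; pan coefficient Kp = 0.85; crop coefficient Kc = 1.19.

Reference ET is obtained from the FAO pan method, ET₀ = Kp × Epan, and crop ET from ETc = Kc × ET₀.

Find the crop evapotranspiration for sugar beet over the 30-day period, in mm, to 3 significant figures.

ET₀ = 0.85 × 8.7 = 7.3950 mm/d
ETc = Kc × ET₀ = 1.19 × 7.3950 = 8.8001 mm/d
Over 30 days: 8.8001 × 30 = 264.003 mm

264 mm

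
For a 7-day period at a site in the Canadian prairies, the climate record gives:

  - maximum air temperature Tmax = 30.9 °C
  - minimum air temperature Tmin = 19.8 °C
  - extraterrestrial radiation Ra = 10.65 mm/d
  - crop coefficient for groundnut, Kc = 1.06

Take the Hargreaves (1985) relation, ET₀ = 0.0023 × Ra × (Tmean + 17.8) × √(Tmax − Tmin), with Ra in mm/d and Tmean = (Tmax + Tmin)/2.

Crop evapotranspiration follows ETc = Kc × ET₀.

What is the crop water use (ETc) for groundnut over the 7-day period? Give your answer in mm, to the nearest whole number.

26 mm

Tmean = (30.9 + 19.8)/2 = 25.35 °C
ET₀ = 0.0023 × 10.65 × (25.35 + 17.8) × √11.1 = 0.0023 × 10.65 × 43.15 × 3.3317 = 3.5215 mm/d
ETc = Kc × ET₀ = 1.06 × 3.5215 = 3.7328 mm/d
Over 7 days: 3.7328 × 7 = 26.130 mm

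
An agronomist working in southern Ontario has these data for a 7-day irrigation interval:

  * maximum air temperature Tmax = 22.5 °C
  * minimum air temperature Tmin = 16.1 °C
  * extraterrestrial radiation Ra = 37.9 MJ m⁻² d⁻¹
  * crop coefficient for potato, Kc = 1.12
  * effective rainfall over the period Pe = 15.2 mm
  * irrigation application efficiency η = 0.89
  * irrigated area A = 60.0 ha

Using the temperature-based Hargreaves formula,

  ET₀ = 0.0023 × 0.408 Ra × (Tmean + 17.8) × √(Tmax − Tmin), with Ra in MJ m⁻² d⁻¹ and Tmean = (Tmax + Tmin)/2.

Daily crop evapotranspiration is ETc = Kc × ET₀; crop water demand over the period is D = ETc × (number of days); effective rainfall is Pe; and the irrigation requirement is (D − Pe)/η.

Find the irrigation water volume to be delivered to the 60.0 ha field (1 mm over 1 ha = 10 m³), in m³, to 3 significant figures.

Tmean = (22.5 + 16.1)/2 = 19.30 °C
0.408 Ra = 0.408 × 37.9 = 15.4632 mm/d equivalent
ET₀ = 0.0023 × 15.4632 × (19.30 + 17.8) × √6.4 = 0.0023 × 15.4632 × 37.10 × 2.5298 = 3.3380 mm/d
ETc = Kc × ET₀ = 1.12 × 3.3380 = 3.7386 mm/d
Crop demand D = ETc × 7 d = 3.7386 × 7 = 26.170 mm
D − Pe = 26.170 − 15.2 = 10.970 mm
Gross irrigation = 10.970 / 0.89 = 12.326 mm
Volume = 12.326 mm × 60.0 ha × 10 = 7395.6 m³

7400 m³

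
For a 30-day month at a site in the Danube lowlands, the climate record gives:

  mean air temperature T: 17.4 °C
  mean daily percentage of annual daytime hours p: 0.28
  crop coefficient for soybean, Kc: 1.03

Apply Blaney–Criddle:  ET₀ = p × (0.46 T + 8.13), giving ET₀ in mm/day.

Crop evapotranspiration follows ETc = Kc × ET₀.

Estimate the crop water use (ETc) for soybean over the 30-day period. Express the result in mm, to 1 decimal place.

ET₀ = 0.28 × (0.46 × 17.4 + 8.13) = 0.28 × 16.134 = 4.5175 mm/d
ETc = Kc × ET₀ = 1.03 × 4.5175 = 4.6530 mm/d
Over 30 days: 4.6530 × 30 = 139.590 mm

139.6 mm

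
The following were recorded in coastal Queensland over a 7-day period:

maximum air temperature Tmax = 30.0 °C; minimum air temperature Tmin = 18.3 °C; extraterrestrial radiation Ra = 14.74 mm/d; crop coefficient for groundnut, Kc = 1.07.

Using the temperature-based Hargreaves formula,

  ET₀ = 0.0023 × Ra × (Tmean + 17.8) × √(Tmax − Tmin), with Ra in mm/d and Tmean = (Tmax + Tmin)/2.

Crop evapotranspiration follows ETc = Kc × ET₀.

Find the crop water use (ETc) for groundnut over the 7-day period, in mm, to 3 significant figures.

Tmean = (30.0 + 18.3)/2 = 24.15 °C
ET₀ = 0.0023 × 14.74 × (24.15 + 17.8) × √11.7 = 0.0023 × 14.74 × 41.95 × 3.4205 = 4.8646 mm/d
ETc = Kc × ET₀ = 1.07 × 4.8646 = 5.2051 mm/d
Over 7 days: 5.2051 × 7 = 36.436 mm

36.4 mm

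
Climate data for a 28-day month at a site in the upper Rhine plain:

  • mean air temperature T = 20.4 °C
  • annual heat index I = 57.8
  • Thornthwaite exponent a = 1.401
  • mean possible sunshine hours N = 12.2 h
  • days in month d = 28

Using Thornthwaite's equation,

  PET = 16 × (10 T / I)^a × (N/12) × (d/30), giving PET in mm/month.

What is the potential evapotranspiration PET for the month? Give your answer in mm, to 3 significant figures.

10T/I = 10 × 20.4 / 57.8 = 3.5294
(10T/I)^a = 3.5294^1.401 = 5.8523
Uncorrected PET = 16 × 5.8523 = 93.637 mm
Correction = (N/12)(d/30) = (12.2/12)(28/30) = 0.9489
PET = 93.637 × 0.9489 = 88.852 mm/month

88.9 mm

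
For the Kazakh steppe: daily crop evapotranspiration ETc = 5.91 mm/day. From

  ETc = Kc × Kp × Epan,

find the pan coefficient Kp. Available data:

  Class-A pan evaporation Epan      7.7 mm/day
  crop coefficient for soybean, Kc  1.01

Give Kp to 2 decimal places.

ETc = Kc × Kp × Epan  ⇒  Kp = ETc / (Kc × Epan)
Kp = 5.91 / (1.01 × 7.7) = 5.91 / 7.777 = 0.7599

0.76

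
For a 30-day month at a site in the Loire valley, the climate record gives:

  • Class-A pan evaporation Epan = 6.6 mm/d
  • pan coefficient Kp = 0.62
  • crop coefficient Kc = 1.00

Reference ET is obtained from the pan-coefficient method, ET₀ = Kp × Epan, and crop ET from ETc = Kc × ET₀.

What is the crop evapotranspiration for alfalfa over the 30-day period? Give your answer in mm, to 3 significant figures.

ET₀ = 0.62 × 6.6 = 4.0920 mm/d
ETc = Kc × ET₀ = 1.00 × 4.0920 = 4.0920 mm/d
Over 30 days: 4.0920 × 30 = 122.760 mm

123 mm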